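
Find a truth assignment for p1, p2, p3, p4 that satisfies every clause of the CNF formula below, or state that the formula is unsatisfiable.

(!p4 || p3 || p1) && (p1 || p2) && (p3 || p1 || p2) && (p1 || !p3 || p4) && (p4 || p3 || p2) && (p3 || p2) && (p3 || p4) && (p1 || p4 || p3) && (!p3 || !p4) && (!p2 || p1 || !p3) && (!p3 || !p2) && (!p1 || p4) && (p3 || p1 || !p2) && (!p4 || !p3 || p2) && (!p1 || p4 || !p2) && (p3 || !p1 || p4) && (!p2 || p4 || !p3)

Suppose p1 = true.
From the singleton clause (p4), p4 = true.
From the singleton clause (!p3), p3 = false.
From the singleton clause (p2), p2 = true.
Every clause now holds.

p1=true; p2=true; p3=false; p4=true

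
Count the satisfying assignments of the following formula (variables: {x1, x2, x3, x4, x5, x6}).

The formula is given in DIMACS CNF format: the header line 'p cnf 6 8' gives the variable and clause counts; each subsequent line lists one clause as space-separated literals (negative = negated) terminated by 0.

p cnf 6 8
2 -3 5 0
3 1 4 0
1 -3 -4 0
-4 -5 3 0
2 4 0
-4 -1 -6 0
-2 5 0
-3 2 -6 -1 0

11

There are 2^6 = 64 truth assignments over (x1, x2, x3, x4, x5, x6).
Split on x1. With x1 = True, the clauses containing x1 are satisfied and ¬x1 drops from the rest; 7 of the 2^5 = 32 assignments to the other variables satisfy what remains.
With x1 = False, by the same count on the reduced clause set, 4 assignments work.
(One model: x1=F, x2=F, x3=F, x4=T, x5=F, x6=F.)
Total: 7 + 4 = 11.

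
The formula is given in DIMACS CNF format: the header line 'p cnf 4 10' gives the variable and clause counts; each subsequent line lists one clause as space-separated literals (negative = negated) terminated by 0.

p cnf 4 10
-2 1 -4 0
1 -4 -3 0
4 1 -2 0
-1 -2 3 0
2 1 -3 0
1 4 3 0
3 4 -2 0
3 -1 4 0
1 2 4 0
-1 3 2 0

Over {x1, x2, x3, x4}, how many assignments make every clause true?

5

There are 2^4 = 16 truth assignments over (x1, x2, x3, x4).
Check each against the 10 clauses (columns in the order x1, x2, x3, x4):
  F F F F  ✗ fails (x1 ∨ x4 ∨ x3)
  F F F T  ✓ satisfies all
  F F T F  ✗ fails (x2 ∨ x1 ∨ ¬x3)
  F F T T  ✗ fails (x1 ∨ ¬x4 ∨ ¬x3)
  F T F F  ✗ fails (x4 ∨ x1 ∨ ¬x2)
  F T F T  ✗ fails (¬x2 ∨ x1 ∨ ¬x4)
  F T T F  ✗ fails (x4 ∨ x1 ∨ ¬x2)
  F T T T  ✗ fails (¬x2 ∨ x1 ∨ ¬x4)
  T F F F  ✗ fails (x3 ∨ ¬x1 ∨ x4)
  T F F T  ✗ fails (¬x1 ∨ x3 ∨ x2)
  T F T F  ✓ satisfies all
  T F T T  ✓ satisfies all
  T T F F  ✗ fails (¬x1 ∨ ¬x2 ∨ x3)
  T T F T  ✗ fails (¬x1 ∨ ¬x2 ∨ x3)
  T T T F  ✓ satisfies all
  T T T T  ✓ satisfies all
5 of the 16 rows are models.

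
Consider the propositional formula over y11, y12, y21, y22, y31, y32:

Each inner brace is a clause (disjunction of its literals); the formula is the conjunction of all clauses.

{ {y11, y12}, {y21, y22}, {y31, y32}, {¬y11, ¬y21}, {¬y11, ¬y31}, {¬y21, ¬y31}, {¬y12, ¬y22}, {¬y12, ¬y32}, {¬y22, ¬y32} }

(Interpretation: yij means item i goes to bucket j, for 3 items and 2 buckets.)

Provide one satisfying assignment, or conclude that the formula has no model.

UNSATISFIABLE

Case y11 = True:
The clause (¬y21) is unit, so y21 = False.
The clause (y22) is unit, so y22 = True.
The clause (¬y31) is unit, so y31 = False.
The clause (y32) is unit, so y32 = True.
That conflicts with the unit clause (¬y32).
That branch fails; take y11 = False instead.
The clause (y12) is unit, so y12 = True.
The clause (¬y22) is unit, so y22 = False.
The clause (y21) is unit, so y21 = True.
The clause (¬y31) is unit, so y31 = False.
The clause (y32) is unit, so y32 = True.
That conflicts with the unit clause (¬y32).
Neither y11 = True nor y11 = False works.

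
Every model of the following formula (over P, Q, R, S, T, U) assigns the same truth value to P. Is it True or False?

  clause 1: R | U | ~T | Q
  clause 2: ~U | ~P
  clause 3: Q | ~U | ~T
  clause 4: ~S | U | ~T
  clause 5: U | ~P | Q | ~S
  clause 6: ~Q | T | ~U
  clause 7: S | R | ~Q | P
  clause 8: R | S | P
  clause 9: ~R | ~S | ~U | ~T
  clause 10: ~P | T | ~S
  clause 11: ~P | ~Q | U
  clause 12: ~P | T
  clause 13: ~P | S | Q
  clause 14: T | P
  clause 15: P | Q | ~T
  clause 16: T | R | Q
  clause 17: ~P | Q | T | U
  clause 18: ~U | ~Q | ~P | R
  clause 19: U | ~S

False

Suppose P = 1.
From the singleton clause (~U), U = 0.
From the singleton clause (~Q), Q = 0.
From the singleton clause (~S), S = 0.
That conflicts with the unit clause (S).
So every satisfying assignment has P = False.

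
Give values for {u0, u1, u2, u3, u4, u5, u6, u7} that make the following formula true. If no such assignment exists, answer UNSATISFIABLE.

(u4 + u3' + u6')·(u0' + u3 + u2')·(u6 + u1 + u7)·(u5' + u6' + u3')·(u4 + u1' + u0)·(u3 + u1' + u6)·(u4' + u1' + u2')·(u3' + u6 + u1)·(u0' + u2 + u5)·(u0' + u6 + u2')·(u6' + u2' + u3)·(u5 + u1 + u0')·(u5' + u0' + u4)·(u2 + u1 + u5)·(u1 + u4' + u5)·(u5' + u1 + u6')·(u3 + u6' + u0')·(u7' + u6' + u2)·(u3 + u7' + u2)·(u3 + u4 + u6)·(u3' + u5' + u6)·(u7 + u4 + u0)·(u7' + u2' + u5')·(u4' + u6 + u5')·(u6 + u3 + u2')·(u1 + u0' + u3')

Suppose u4 = 1.
Suppose u1 = 1.
(u2') alone gives u2 = 0.
Suppose u3 = 0.
(u6) alone gives u6 = 1.
(u0') alone gives u0 = 0.
(u7') alone gives u7 = 0.
All clauses hold; u5 can take either value.

u0 ↦ 0, u1 ↦ 1, u2 ↦ 0, u3 ↦ 0, u4 ↦ 1, u5 ↦ 0, u6 ↦ 1, u7 ↦ 0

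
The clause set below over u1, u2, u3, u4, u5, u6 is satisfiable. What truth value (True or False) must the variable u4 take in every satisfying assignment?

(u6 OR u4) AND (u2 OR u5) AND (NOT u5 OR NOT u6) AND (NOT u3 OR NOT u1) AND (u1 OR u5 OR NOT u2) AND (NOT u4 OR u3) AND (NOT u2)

True

Suppose u4 = false.
Unit clause (u6) forces u6 = true.
Unit clause (NOT u5) forces u5 = false.
Unit clause (u2) forces u2 = true.
That conflicts with the unit clause (NOT u2).
So every satisfying assignment has u4 = True.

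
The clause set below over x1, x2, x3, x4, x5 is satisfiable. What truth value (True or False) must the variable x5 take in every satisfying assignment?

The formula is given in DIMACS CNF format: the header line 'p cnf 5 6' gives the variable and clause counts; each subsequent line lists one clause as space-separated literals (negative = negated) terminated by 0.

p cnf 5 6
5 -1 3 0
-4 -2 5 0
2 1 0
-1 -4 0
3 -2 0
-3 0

Suppose x5 = False.
(¬x3) alone gives x3 = False.
(¬x1) alone gives x1 = False.
(x2) alone gives x2 = True.
But (¬x2) is also a unit clause — contradiction.
So every satisfying assignment has x5 = True.

True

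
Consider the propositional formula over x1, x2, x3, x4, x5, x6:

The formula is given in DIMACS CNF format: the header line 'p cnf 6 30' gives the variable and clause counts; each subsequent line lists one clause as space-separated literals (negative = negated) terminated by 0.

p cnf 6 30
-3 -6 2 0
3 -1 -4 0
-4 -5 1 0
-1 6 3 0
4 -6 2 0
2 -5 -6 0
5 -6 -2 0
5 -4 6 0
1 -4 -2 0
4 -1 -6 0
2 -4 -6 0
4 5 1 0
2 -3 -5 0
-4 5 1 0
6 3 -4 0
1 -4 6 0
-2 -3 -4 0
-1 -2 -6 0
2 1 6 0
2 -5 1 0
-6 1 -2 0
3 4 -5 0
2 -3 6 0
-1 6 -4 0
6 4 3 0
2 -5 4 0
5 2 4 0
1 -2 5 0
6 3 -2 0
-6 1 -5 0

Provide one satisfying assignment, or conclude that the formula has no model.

Try x3 = True.
Try x6 = False.
Unit clause (x2) forces x2 = True.
Unit clause (¬x4) forces x4 = False.
Try x5 = False.
Unit clause (x1) forces x1 = True.
Every clause now holds.

x1=True, x2=True, x3=True, x4=False, x5=False, x6=False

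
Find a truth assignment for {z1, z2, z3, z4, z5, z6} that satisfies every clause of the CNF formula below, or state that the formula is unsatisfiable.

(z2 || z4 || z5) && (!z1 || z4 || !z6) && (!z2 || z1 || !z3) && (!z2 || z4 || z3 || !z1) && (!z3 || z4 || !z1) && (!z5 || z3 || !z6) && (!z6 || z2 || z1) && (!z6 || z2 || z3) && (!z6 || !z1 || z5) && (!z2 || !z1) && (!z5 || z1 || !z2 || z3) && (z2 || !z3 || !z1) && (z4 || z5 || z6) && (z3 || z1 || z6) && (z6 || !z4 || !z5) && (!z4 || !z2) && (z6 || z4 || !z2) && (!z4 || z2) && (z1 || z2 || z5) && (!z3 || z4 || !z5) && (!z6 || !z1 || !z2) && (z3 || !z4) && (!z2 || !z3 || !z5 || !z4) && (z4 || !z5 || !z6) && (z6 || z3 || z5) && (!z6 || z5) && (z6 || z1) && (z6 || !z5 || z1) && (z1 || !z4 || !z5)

Branch on z2: set z2 = false.
Unit clause (!z4) forces z4 = false.
Unit clause (z5) forces z5 = true.
Unit clause (!z3) forces z3 = false.
Unit clause (!z6) forces z6 = false.
Unit clause (z1) forces z1 = true.
All clauses are satisfied.

z1 ↦ true,  z2 ↦ false,  z3 ↦ false,  z4 ↦ false,  z5 ↦ true,  z6 ↦ false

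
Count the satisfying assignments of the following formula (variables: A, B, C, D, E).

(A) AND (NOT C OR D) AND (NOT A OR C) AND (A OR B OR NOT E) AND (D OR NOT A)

There are 2^5 = 32 truth assignments over (A, B, C, D, E).
Split on B. With B = true, the clauses containing B are satisfied and NOT B drops from the rest; 2 of the 2^4 = 16 assignments to the other variables satisfy what remains.
With B = false, by the same count on the reduced clause set, 2 assignments work.
Total: 2 + 2 = 4.

4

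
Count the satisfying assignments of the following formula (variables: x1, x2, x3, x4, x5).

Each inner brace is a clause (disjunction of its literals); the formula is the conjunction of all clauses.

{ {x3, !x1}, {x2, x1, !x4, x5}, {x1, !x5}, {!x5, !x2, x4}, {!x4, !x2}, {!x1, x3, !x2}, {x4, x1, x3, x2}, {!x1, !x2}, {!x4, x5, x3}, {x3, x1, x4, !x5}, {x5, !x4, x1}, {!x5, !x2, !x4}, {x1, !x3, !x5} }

7

There are 2^5 = 32 truth assignments over (x1, x2, x3, x4, x5).
Split on x1. With x1 = true, the clauses containing x1 are satisfied and !x1 drops from the rest; 4 of the 2^4 = 16 assignments to the other variables satisfy what remains.
With x1 = false, by the same count on the reduced clause set, 3 assignments work.
(One model: x1=F, x2=F, x3=T, x4=F, x5=F.)
Total: 4 + 3 = 7.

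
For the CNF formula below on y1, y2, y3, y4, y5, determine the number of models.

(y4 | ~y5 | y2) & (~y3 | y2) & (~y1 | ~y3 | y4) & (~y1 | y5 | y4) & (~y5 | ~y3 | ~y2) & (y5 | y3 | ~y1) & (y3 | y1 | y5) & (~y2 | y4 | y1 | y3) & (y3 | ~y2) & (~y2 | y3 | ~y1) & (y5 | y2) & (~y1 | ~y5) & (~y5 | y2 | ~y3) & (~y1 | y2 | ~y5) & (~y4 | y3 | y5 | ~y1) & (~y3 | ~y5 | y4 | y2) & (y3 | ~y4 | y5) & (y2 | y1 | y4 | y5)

4

There are 2^5 = 32 truth assignments over (y1, y2, y3, y4, y5).
Split on y4. With y4 = 1, the clauses containing y4 are satisfied and ~y4 drops from the rest; 3 of the 2^4 = 16 assignments to the other variables satisfy what remains.
With y4 = 0, by the same count on the reduced clause set, 1 assignment works.
(One model: y1=F, y2=F, y3=F, y4=T, y5=T.)
Total: 3 + 1 = 4.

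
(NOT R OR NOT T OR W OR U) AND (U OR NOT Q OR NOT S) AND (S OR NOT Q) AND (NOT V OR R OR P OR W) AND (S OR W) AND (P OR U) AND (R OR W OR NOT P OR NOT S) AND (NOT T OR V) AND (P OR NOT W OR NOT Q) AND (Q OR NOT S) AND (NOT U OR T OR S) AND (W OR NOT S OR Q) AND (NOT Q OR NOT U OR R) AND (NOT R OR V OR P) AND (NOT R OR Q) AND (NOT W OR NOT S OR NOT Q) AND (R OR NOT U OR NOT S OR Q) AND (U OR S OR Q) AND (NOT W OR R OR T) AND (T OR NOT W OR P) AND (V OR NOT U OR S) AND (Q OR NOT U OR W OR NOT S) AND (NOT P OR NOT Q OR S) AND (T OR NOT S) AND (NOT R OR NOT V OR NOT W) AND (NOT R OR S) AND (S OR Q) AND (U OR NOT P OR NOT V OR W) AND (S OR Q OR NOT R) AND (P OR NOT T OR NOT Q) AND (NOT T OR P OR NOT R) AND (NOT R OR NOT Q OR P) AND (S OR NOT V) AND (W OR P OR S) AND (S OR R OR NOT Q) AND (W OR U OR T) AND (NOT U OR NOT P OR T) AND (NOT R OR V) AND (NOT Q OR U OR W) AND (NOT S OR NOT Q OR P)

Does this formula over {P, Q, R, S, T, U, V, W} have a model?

Suppose S = true.
(Q) alone gives Q = true.
(U) alone gives U = true.
(R) alone gives R = true.
(NOT W) alone gives W = false.
(T) alone gives T = true.
(V) alone gives V = true.
(P) alone gives P = true.
Every clause now holds.
A satisfying assignment: P ↦ true, Q ↦ true, R ↦ true, S ↦ true, T ↦ true, U ↦ true, V ↦ true, W ↦ false.

Satisfiable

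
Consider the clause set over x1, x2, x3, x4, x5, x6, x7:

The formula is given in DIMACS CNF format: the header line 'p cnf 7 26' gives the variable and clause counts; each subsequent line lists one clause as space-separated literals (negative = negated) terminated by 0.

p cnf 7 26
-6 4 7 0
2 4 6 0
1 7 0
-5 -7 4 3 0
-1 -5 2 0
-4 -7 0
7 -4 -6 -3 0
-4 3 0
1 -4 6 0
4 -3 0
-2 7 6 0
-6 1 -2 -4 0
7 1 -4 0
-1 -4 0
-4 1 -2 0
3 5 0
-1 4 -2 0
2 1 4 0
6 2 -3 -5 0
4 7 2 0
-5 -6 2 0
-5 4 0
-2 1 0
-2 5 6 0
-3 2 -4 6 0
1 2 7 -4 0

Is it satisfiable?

Try x1 = True.
(¬x4) alone gives x4 = False.
(¬x3) alone gives x3 = False.
(x5) alone gives x5 = True.
Now (¬x5) is unsatisfied and unit — conflict.
Undo x1 and try x1 = False.
(x7) alone gives x7 = True.
(¬x4) alone gives x4 = False.
(¬x3) alone gives x3 = False.
(¬x5) alone gives x5 = False.
Now (x5) is unsatisfied and unit — conflict.
Both values of x1 lead to a conflict.
No assignment satisfies every clause.

Unsatisfiable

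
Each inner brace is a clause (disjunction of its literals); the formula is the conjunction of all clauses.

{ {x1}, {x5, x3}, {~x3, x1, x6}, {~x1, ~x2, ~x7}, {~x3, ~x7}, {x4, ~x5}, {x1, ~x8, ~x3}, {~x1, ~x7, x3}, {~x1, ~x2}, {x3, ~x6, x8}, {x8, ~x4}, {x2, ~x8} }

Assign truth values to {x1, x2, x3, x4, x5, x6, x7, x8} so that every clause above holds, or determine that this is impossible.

Unit clause (x1) forces x1 = 1.
Unit clause (~x2) forces x2 = 0.
Unit clause (~x8) forces x8 = 0.
Unit clause (~x4) forces x4 = 0.
Unit clause (~x5) forces x5 = 0.
Unit clause (x3) forces x3 = 1.
Unit clause (~x7) forces x7 = 0.
All clauses hold; x6 can take either value.

x1: 1, x2: 0, x3: 1, x4: 0, x5: 0, x6: 0, x7: 0, x8: 0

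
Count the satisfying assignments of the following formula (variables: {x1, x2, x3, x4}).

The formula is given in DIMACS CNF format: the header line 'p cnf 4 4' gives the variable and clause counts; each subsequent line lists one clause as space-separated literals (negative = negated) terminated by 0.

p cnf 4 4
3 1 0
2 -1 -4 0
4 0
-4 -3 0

There are 2^4 = 16 truth assignments over (x1, x2, x3, x4).
Check each against the 4 clauses (columns in the order x1, x2, x3, x4):
  F F F F  ✗ fails (x3 ∨ x1)
  F F F T  ✗ fails (x3 ∨ x1)
  F F T F  ✗ fails (x4)
  F F T T  ✗ fails (¬x4 ∨ ¬x3)
  F T F F  ✗ fails (x3 ∨ x1)
  F T F T  ✗ fails (x3 ∨ x1)
  F T T F  ✗ fails (x4)
  F T T T  ✗ fails (¬x4 ∨ ¬x3)
  T F F F  ✗ fails (x4)
  T F F T  ✗ fails (x2 ∨ ¬x1 ∨ ¬x4)
  T F T F  ✗ fails (x4)
  T F T T  ✗ fails (x2 ∨ ¬x1 ∨ ¬x4)
  T T F F  ✗ fails (x4)
  T T F T  ✓ satisfies all
  T T T F  ✗ fails (x4)
  T T T T  ✗ fails (¬x4 ∨ ¬x3)
1 of the 16 rows is a model.

1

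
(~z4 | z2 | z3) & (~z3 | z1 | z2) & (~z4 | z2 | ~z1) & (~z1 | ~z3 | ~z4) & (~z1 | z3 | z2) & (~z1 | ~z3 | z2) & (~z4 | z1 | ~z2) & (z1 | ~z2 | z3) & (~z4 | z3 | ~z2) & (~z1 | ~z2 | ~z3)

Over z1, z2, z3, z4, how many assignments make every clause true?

There are 2^4 = 16 truth assignments over (z1, z2, z3, z4).
Check each against the 10 clauses (columns in the order z1, z2, z3, z4):
  F F F F  ✓ satisfies all
  F F F T  ✗ fails (~z4 | z2 | z3)
  F F T F  ✗ fails (~z3 | z1 | z2)
  F F T T  ✗ fails (~z3 | z1 | z2)
  F T F F  ✗ fails (z1 | ~z2 | z3)
  F T F T  ✗ fails (~z4 | z1 | ~z2)
  F T T F  ✓ satisfies all
  F T T T  ✗ fails (~z4 | z1 | ~z2)
  T F F F  ✗ fails (~z1 | z3 | z2)
  T F F T  ✗ fails (~z4 | z2 | z3)
  T F T F  ✗ fails (~z1 | ~z3 | z2)
  T F T T  ✗ fails (~z4 | z2 | ~z1)
  T T F F  ✓ satisfies all
  T T F T  ✗ fails (~z4 | z3 | ~z2)
  T T T F  ✗ fails (~z1 | ~z2 | ~z3)
  T T T T  ✗ fails (~z1 | ~z3 | ~z4)
3 of the 16 rows are models.

3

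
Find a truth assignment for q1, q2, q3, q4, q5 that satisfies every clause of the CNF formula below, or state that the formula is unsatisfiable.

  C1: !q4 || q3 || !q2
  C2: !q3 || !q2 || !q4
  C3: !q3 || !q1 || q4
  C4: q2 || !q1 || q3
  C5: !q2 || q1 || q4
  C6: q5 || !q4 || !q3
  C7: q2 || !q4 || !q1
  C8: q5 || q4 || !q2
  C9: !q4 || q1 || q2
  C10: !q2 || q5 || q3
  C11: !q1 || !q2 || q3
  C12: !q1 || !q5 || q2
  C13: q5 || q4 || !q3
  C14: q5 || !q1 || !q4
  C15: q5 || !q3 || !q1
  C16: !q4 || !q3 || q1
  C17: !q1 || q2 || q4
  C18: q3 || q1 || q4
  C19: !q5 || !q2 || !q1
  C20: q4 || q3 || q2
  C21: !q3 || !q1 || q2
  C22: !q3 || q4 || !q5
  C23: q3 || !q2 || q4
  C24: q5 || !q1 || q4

Case q4 = false:
Case q3 = false:
The clause (q1) is unit, so q1 = true.
The clause (q2) is unit, so q2 = true.
That conflicts with the unit clause (!q2).
That branch fails; take q3 = true instead.
The clause (!q1) is unit, so q1 = false.
The clause (!q2) is unit, so q2 = false.
The clause (q5) is unit, so q5 = true.
That conflicts with the unit clause (!q5).
Either choice for q3 ends in contradiction.
That branch fails; take q4 = true instead.
Case q3 = true:
The clause (!q2) is unit, so q2 = false.
The clause (q5) is unit, so q5 = true.
The clause (!q1) is unit, so q1 = false.
That conflicts with the unit clause (q1).
That branch fails; take q3 = false instead.
The clause (!q2) is unit, so q2 = false.
The clause (!q1) is unit, so q1 = false.
That conflicts with the unit clause (q1).
Either choice for q3 ends in contradiction.
Either choice for q4 ends in contradiction.

UNSATISFIABLE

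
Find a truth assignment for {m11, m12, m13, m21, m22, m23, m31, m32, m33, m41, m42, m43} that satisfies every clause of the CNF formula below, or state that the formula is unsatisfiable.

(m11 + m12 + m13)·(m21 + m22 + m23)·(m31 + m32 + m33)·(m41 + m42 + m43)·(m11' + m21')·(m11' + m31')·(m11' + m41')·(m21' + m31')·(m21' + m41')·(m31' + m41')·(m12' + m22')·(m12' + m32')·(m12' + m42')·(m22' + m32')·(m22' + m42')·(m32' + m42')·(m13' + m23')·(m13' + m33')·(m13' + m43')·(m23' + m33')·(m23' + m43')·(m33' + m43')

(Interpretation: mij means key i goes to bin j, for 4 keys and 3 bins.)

Branch on m11: set m11 = 0.
Branch on m12: set m12 = 1.
From the singleton clause (m22'), m22 = 0.
From the singleton clause (m32'), m32 = 0.
From the singleton clause (m42'), m42 = 0.
Branch on m21: set m21 = 1.
From the singleton clause (m31'), m31 = 0.
From the singleton clause (m33), m33 = 1.
From the singleton clause (m41'), m41 = 0.
From the singleton clause (m43), m43 = 1.
Now (m43') is unsatisfied and unit — conflict.
That branch fails; take m21 = 0 instead.
From the singleton clause (m23), m23 = 1.
From the singleton clause (m13'), m13 = 0.
From the singleton clause (m33'), m33 = 0.
From the singleton clause (m31), m31 = 1.
From the singleton clause (m41'), m41 = 0.
From the singleton clause (m43), m43 = 1.
Now (m43') is unsatisfied and unit — conflict.
Either choice for m21 ends in contradiction.
That branch fails; take m12 = 0 instead.
From the singleton clause (m13), m13 = 1.
From the singleton clause (m23'), m23 = 0.
From the singleton clause (m33'), m33 = 0.
From the singleton clause (m43'), m43 = 0.
Branch on m21: set m21 = 1.
From the singleton clause (m31'), m31 = 0.
From the singleton clause (m32), m32 = 1.
From the singleton clause (m41'), m41 = 0.
From the singleton clause (m42), m42 = 1.
Now (m42') is unsatisfied and unit — conflict.
That branch fails; take m21 = 0 instead.
From the singleton clause (m22), m22 = 1.
From the singleton clause (m32'), m32 = 0.
From the singleton clause (m31), m31 = 1.
From the singleton clause (m41'), m41 = 0.
From the singleton clause (m42), m42 = 1.
Now (m42') is unsatisfied and unit — conflict.
Either choice for m21 ends in contradiction.
Either choice for m12 ends in contradiction.
That branch fails; take m11 = 1 instead.
From the singleton clause (m21'), m21 = 0.
From the singleton clause (m31'), m31 = 0.
From the singleton clause (m41'), m41 = 0.
Branch on m22: set m22 = 1.
From the singleton clause (m12'), m12 = 0.
From the singleton clause (m32'), m32 = 0.
From the singleton clause (m33), m33 = 1.
From the singleton clause (m42'), m42 = 0.
From the singleton clause (m43), m43 = 1.
Now (m43') is unsatisfied and unit — conflict.
That branch fails; take m22 = 0 instead.
From the singleton clause (m23), m23 = 1.
From the singleton clause (m13'), m13 = 0.
From the singleton clause (m33'), m33 = 0.
From the singleton clause (m32), m32 = 1.
From the singleton clause (m12'), m12 = 0.
From the singleton clause (m42'), m42 = 0.
From the singleton clause (m43), m43 = 1.
Now (m43') is unsatisfied and unit — conflict.
Either choice for m22 ends in contradiction.
Either choice for m11 ends in contradiction.

UNSATISFIABLE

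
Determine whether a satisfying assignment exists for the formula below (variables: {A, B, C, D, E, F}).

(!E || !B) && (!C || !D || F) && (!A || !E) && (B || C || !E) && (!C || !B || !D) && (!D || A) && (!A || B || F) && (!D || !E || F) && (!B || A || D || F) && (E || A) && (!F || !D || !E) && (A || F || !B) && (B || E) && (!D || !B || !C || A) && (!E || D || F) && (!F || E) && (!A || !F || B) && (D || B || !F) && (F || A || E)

Satisfiable

Case E = false:
Unit clause (A) forces A = true.
Unit clause (B) forces B = true.
Unit clause (!F) forces F = false.
Case C = true:
Unit clause (!D) forces D = false.
Every clause now holds.
A satisfying assignment: A: true,  B: true,  C: true,  D: false,  E: false,  F: false.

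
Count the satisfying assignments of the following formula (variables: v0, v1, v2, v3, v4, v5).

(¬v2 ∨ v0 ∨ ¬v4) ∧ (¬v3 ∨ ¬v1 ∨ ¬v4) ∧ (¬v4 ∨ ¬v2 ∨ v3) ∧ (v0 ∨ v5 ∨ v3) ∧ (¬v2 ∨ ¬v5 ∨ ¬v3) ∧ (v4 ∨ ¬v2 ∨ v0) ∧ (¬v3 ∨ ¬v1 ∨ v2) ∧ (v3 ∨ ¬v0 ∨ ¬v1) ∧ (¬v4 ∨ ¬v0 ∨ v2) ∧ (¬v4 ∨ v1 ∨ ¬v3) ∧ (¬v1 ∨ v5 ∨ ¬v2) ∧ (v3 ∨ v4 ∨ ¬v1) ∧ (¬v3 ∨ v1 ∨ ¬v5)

There are 2^6 = 64 truth assignments over (v0, v1, v2, v3, v4, v5).
Split on v3. With v3 = True, the clauses containing v3 are satisfied and ¬v3 drops from the rest; 3 of the 2^5 = 32 assignments to the other variables satisfy what remains.
With v3 = False, by the same count on the reduced clause set, 7 assignments work.
Total: 3 + 7 = 10.

10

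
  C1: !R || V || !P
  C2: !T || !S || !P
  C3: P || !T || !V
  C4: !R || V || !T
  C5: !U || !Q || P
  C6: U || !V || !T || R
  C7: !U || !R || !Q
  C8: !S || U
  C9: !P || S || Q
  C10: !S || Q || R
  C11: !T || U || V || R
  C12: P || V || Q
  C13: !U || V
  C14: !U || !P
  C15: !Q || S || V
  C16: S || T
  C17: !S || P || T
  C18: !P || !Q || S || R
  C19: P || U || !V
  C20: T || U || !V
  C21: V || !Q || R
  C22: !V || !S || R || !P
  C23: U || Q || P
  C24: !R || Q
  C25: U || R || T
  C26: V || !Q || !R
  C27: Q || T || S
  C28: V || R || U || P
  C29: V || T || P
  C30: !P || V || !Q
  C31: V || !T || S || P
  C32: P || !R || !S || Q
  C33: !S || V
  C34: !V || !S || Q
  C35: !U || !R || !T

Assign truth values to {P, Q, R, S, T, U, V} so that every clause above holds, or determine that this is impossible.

P ↦ true,  Q ↦ true,  R ↦ true,  S ↦ false,  T ↦ true,  U ↦ false,  V ↦ true

Case S = false:
The clause (T) is unit, so T = true.
Case P = true:
The clause (Q) is unit, so Q = true.
The clause (!U) is unit, so U = false.
The clause (V) is unit, so V = true.
The clause (R) is unit, so R = true.
All clauses are satisfied.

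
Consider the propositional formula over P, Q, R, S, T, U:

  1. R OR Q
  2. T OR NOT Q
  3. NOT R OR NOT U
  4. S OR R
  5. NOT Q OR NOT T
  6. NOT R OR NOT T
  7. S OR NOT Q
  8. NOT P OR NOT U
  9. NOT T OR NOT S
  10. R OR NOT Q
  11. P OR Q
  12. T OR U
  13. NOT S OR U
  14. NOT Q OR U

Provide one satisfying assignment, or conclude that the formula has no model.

UNSATISFIABLE

Suppose R = true.
The clause (NOT U) is unit, so U = false.
The clause (NOT T) is unit, so T = false.
That conflicts with the unit clause (T).
Backtrack on R: now try R = false.
The clause (Q) is unit, so Q = true.
That conflicts with the unit clause (NOT Q).
Neither R = true nor R = false works.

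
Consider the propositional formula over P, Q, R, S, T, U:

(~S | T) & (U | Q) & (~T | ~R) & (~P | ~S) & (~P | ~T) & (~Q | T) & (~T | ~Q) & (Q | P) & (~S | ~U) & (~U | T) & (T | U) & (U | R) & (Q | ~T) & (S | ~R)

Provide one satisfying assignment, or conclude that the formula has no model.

Branch on S: set S = 0.
The clause (~R) is unit, so R = 0.
The clause (U) is unit, so U = 1.
The clause (T) is unit, so T = 1.
The clause (~P) is unit, so P = 0.
The clause (~Q) is unit, so Q = 0.
Now (Q) is unsatisfied and unit — conflict.
That branch fails; take S = 1 instead.
The clause (T) is unit, so T = 1.
The clause (~R) is unit, so R = 0.
The clause (~P) is unit, so P = 0.
The clause (~Q) is unit, so Q = 0.
Now (Q) is unsatisfied and unit — conflict.
Both values of S lead to a conflict.

UNSATISFIABLE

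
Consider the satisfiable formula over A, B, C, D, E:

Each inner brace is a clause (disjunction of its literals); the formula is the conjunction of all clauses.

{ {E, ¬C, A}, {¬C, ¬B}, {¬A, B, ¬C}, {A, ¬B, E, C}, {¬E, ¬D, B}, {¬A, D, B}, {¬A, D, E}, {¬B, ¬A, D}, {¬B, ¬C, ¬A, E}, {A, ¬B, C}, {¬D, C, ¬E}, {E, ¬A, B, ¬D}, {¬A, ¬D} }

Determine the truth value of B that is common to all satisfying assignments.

False

Suppose B = True.
Unit clause (¬C) forces C = False.
Unit clause (A) forces A = True.
Unit clause (D) forces D = True.
That conflicts with the unit clause (¬D).
So every satisfying assignment has B = False.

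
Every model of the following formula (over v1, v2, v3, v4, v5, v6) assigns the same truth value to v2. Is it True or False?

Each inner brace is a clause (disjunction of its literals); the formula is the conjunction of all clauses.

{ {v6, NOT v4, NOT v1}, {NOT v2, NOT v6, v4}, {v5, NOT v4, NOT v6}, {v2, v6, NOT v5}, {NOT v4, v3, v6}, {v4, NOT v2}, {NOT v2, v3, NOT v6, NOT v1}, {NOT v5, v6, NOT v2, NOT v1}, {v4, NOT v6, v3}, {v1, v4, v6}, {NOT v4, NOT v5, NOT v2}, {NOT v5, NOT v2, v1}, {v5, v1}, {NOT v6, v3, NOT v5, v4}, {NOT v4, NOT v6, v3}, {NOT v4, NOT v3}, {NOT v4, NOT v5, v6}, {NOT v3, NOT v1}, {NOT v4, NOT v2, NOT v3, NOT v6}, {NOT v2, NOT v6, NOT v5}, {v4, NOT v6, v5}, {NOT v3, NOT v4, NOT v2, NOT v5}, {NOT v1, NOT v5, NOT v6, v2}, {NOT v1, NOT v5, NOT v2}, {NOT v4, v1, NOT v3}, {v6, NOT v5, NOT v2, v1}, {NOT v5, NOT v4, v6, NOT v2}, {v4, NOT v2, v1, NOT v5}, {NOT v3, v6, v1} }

Suppose v2 = true.
The clause (v4) is unit, so v4 = true.
The clause (NOT v5) is unit, so v5 = false.
The clause (NOT v6) is unit, so v6 = false.
The clause (NOT v1) is unit, so v1 = false.
That conflicts with the unit clause (v1).
So every satisfying assignment has v2 = False.

False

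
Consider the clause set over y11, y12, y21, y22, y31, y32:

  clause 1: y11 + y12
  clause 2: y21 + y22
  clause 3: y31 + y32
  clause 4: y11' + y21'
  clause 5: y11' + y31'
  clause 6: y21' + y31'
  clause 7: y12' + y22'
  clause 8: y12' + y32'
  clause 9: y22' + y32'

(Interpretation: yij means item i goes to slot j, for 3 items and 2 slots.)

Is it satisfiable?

Branch on y11: set y11 = 1.
Unit clause (y21') forces y21 = 0.
Unit clause (y22) forces y22 = 1.
Unit clause (y31') forces y31 = 0.
Unit clause (y32) forces y32 = 1.
That conflicts with the unit clause (y32').
Undo y11 and try y11 = 0.
Unit clause (y12) forces y12 = 1.
Unit clause (y22') forces y22 = 0.
Unit clause (y21) forces y21 = 1.
Unit clause (y31') forces y31 = 0.
Unit clause (y32) forces y32 = 1.
That conflicts with the unit clause (y32').
Both values of y11 lead to a conflict.
No assignment satisfies every clause.

Unsatisfiable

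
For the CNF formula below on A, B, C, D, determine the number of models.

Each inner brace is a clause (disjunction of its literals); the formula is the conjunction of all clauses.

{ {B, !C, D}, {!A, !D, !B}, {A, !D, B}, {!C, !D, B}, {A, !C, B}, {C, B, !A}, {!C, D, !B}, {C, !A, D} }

There are 2^4 = 16 truth assignments over (A, B, C, D).
Check each against the 8 clauses (columns in the order A, B, C, D):
  F F F F  ✓ satisfies all
  F F F T  ✗ fails (A || !D || B)
  F F T F  ✗ fails (B || !C || D)
  F F T T  ✗ fails (A || !D || B)
  F T F F  ✓ satisfies all
  F T F T  ✓ satisfies all
  F T T F  ✗ fails (!C || D || !B)
  F T T T  ✓ satisfies all
  T F F F  ✗ fails (C || B || !A)
  T F F T  ✗ fails (C || B || !A)
  T F T F  ✗ fails (B || !C || D)
  T F T T  ✗ fails (!C || !D || B)
  T T F F  ✗ fails (C || !A || D)
  T T F T  ✗ fails (!A || !D || !B)
  T T T F  ✗ fails (!C || D || !B)
  T T T T  ✗ fails (!A || !D || !B)
4 of the 16 rows are models.

4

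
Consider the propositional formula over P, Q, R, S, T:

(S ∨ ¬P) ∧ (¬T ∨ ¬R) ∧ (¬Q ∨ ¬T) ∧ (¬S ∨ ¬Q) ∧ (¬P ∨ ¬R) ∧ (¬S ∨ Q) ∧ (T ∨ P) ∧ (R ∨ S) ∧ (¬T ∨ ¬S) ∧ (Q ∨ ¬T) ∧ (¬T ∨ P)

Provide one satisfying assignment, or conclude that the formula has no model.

UNSATISFIABLE

Try S = True.
The clause (¬Q) is unit, so Q = False.
Now (Q) is unsatisfied and unit — conflict.
Backtrack on S: now try S = False.
The clause (¬P) is unit, so P = False.
The clause (T) is unit, so T = True.
Now (¬T) is unsatisfied and unit — conflict.
Either choice for S ends in contradiction.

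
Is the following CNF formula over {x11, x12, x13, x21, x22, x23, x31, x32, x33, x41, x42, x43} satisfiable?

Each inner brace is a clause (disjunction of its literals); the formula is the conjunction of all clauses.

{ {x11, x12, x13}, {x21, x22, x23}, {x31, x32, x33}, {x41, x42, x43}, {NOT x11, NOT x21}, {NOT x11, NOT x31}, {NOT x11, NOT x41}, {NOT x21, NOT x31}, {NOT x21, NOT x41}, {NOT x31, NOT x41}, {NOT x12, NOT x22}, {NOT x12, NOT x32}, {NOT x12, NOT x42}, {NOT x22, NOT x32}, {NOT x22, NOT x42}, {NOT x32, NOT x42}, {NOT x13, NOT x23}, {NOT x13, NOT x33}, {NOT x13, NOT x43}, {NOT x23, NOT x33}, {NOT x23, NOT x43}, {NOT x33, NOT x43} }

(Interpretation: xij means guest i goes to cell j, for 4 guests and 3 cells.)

Try x11 = false.
Try x12 = true.
From the singleton clause (NOT x22), x22 = false.
From the singleton clause (NOT x32), x32 = false.
From the singleton clause (NOT x42), x42 = false.
Try x21 = true.
From the singleton clause (NOT x31), x31 = false.
From the singleton clause (x33), x33 = true.
From the singleton clause (NOT x41), x41 = false.
From the singleton clause (x43), x43 = true.
Now (NOT x43) is unsatisfied and unit — conflict.
That branch fails; take x21 = false instead.
From the singleton clause (x23), x23 = true.
From the singleton clause (NOT x13), x13 = false.
From the singleton clause (NOT x33), x33 = false.
From the singleton clause (x31), x31 = true.
From the singleton clause (NOT x41), x41 = false.
From the singleton clause (x43), x43 = true.
Now (NOT x43) is unsatisfied and unit — conflict.
Both values of x21 lead to a conflict.
That branch fails; take x12 = false instead.
From the singleton clause (x13), x13 = true.
From the singleton clause (NOT x23), x23 = false.
From the singleton clause (NOT x33), x33 = false.
From the singleton clause (NOT x43), x43 = false.
Try x21 = true.
From the singleton clause (NOT x31), x31 = false.
From the singleton clause (x32), x32 = true.
From the singleton clause (NOT x41), x41 = false.
From the singleton clause (x42), x42 = true.
Now (NOT x42) is unsatisfied and unit — conflict.
That branch fails; take x21 = false instead.
From the singleton clause (x22), x22 = true.
From the singleton clause (NOT x32), x32 = false.
From the singleton clause (x31), x31 = true.
From the singleton clause (NOT x41), x41 = false.
From the singleton clause (x42), x42 = true.
Now (NOT x42) is unsatisfied and unit — conflict.
Both values of x21 lead to a conflict.
Both values of x12 lead to a conflict.
That branch fails; take x11 = true instead.
From the singleton clause (NOT x21), x21 = false.
From the singleton clause (NOT x31), x31 = false.
From the singleton clause (NOT x41), x41 = false.
Try x22 = true.
From the singleton clause (NOT x12), x12 = false.
From the singleton clause (NOT x32), x32 = false.
From the singleton clause (x33), x33 = true.
From the singleton clause (NOT x42), x42 = false.
From the singleton clause (x43), x43 = true.
Now (NOT x43) is unsatisfied and unit — conflict.
That branch fails; take x22 = false instead.
From the singleton clause (x23), x23 = true.
From the singleton clause (NOT x13), x13 = false.
From the singleton clause (NOT x33), x33 = false.
From the singleton clause (x32), x32 = true.
From the singleton clause (NOT x12), x12 = false.
From the singleton clause (NOT x42), x42 = false.
From the singleton clause (x43), x43 = true.
Now (NOT x43) is unsatisfied and unit — conflict.
Both values of x22 lead to a conflict.
Both values of x11 lead to a conflict.
No assignment satisfies every clause.

No, unsatisfiable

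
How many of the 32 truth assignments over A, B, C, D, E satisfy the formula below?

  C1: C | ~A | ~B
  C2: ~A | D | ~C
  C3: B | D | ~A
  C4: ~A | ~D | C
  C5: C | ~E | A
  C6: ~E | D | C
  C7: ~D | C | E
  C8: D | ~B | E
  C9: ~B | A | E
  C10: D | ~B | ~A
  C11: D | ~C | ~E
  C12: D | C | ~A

There are 2^5 = 32 truth assignments over (A, B, C, D, E).
Split on D. With D = 1, the clauses containing D are satisfied and ~D drops from the rest; 7 of the 2^4 = 16 assignments to the other variables satisfy what remains.
With D = 0, by the same count on the reduced clause set, 2 assignments work.
(One model: A=F, B=F, C=F, D=F, E=F.)
Total: 7 + 2 = 9.

9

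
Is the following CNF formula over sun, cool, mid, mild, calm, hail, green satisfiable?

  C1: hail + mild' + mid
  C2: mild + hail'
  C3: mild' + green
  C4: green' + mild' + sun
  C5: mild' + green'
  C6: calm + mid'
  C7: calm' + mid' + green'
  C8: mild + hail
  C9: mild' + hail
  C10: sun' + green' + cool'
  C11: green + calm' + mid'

Unsatisfiable

Case mild = 1:
The clause (green) is unit, so green = 1.
Now (green') is unsatisfied and unit — conflict.
So mild must be the other value — set mild = 0.
The clause (hail') is unit, so hail = 0.
Now (hail) is unsatisfied and unit — conflict.
Neither mild = 1 nor mild = 0 works.
No assignment satisfies every clause.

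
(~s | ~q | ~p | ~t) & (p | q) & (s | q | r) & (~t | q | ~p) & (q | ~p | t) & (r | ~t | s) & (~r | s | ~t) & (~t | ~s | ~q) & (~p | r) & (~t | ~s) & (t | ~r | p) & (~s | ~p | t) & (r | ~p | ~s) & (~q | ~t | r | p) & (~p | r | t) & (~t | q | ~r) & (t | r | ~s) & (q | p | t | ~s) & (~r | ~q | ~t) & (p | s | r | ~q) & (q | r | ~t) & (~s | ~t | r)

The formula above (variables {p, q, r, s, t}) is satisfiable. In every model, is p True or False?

True

Suppose p = 0.
From the singleton clause (q), q = 1.
Try t = 0.
From the singleton clause (~r), r = 0.
From the singleton clause (~s), s = 0.
Now (s) is unsatisfied and unit — conflict.
That branch fails; take t = 1 instead.
From the singleton clause (~s), s = 0.
From the singleton clause (r), r = 1.
Now (~r) is unsatisfied and unit — conflict.
Neither t = 1 nor t = 0 works.
So every satisfying assignment has p = True.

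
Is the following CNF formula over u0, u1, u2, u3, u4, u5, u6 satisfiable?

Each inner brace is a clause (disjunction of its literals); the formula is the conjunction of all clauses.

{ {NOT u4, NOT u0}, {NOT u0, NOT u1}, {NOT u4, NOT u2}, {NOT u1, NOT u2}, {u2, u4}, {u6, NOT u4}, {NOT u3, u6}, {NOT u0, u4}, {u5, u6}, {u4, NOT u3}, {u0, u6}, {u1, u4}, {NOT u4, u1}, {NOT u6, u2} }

No

Suppose u4 = false.
Unit clause (u2) forces u2 = true.
Unit clause (NOT u1) forces u1 = false.
But (u1) is also a unit clause — contradiction.
Undo u4 and try u4 = true.
Unit clause (NOT u0) forces u0 = false.
Unit clause (NOT u2) forces u2 = false.
Unit clause (u6) forces u6 = true.
But (NOT u6) is also a unit clause — contradiction.
Neither u4 = true nor u4 = false works.
No assignment satisfies every clause.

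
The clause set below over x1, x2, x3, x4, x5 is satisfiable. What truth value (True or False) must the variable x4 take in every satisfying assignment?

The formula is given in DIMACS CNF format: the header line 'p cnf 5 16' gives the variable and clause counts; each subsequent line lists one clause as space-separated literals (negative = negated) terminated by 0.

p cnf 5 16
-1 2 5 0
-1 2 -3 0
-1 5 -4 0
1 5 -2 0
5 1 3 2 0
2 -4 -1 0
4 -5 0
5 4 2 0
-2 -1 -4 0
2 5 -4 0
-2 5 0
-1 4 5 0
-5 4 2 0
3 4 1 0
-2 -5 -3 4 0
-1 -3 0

Suppose x4 = False.
(¬x5) alone gives x5 = False.
(x2) alone gives x2 = True.
Now (¬x2) is unsatisfied and unit — conflict.
So every satisfying assignment has x4 = True.

True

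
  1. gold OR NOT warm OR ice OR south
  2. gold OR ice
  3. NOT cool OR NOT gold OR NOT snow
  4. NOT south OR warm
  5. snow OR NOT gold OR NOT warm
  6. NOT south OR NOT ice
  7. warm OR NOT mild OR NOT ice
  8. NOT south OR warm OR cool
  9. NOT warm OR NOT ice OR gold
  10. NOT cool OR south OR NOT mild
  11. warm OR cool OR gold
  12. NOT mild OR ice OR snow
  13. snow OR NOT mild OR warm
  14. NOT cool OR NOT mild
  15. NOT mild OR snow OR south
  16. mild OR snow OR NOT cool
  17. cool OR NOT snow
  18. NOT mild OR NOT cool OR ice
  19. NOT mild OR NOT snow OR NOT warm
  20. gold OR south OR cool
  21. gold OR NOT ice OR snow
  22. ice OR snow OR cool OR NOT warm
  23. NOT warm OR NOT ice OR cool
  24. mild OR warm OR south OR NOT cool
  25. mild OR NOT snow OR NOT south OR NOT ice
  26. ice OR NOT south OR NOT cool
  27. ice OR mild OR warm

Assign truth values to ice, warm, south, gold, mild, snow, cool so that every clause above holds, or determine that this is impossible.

Case gold = true:
Case cool = false:
Unit clause (NOT snow) forces snow = false.
Unit clause (NOT warm) forces warm = false.
Unit clause (NOT south) forces south = false.
Unit clause (NOT mild) forces mild = false.
Unit clause (ice) forces ice = true.
All clauses are satisfied.

ice=true; warm=false; south=false; gold=true; mild=false; snow=false; cool=false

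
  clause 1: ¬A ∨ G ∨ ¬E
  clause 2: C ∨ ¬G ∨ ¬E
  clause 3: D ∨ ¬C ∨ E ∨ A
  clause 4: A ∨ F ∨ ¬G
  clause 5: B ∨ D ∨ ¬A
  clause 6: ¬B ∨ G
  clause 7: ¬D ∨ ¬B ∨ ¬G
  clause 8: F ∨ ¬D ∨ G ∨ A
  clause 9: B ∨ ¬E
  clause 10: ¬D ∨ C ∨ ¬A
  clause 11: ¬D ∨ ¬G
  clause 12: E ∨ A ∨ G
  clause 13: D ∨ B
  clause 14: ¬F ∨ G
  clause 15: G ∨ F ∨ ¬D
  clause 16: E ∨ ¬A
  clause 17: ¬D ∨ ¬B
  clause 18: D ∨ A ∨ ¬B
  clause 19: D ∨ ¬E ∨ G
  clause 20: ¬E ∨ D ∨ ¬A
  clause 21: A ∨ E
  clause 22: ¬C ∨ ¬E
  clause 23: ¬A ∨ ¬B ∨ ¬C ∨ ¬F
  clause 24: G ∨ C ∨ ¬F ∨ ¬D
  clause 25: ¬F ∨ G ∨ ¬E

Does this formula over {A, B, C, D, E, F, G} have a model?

Branch on B: set B = False.
From the singleton clause (¬E), E = False.
From the singleton clause (D), D = True.
From the singleton clause (¬G), G = False.
From the singleton clause (A), A = True.
Now (¬A) is unsatisfied and unit — conflict.
Backtrack on B: now try B = True.
From the singleton clause (G), G = True.
From the singleton clause (¬D), D = False.
From the singleton clause (A), A = True.
From the singleton clause (E), E = True.
Now (¬E) is unsatisfied and unit — conflict.
Neither B = True nor B = False works.
No assignment satisfies every clause.

No, unsatisfiable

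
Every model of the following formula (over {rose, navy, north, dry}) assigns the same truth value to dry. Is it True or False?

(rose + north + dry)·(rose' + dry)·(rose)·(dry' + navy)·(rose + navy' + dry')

Suppose dry = 0.
Unit clause (rose') forces rose = 0.
Now (rose) is unsatisfied and unit — conflict.
So every satisfying assignment has dry = True.

True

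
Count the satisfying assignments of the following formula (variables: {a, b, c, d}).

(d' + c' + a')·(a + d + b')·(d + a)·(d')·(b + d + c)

There are 2^4 = 16 truth assignments over (a, b, c, d).
Check each against the 5 clauses (columns in the order a, b, c, d):
  F F F F  ✗ fails (d + a)
  F F F T  ✗ fails (d')
  F F T F  ✗ fails (d + a)
  F F T T  ✗ fails (d')
  F T F F  ✗ fails (a + d + b')
  F T F T  ✗ fails (d')
  F T T F  ✗ fails (a + d + b')
  F T T T  ✗ fails (d')
  T F F F  ✗ fails (b + d + c)
  T F F T  ✗ fails (d')
  T F T F  ✓ satisfies all
  T F T T  ✗ fails (d' + c' + a')
  T T F F  ✓ satisfies all
  T T F T  ✗ fails (d')
  T T T F  ✓ satisfies all
  T T T T  ✗ fails (d' + c' + a')
3 of the 16 rows are models.

3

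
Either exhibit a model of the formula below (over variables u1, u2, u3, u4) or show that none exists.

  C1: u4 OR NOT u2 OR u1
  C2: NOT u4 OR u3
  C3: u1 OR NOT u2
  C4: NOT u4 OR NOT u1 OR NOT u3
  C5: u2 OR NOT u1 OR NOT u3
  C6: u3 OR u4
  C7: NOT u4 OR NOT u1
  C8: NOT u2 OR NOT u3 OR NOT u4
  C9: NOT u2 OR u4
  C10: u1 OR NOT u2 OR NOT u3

u1: false; u2: false; u3: true; u4: false

Case u4 = false:
From the singleton clause (u3), u3 = true.
From the singleton clause (NOT u2), u2 = false.
From the singleton clause (NOT u1), u1 = false.
This assignment satisfies each clause.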